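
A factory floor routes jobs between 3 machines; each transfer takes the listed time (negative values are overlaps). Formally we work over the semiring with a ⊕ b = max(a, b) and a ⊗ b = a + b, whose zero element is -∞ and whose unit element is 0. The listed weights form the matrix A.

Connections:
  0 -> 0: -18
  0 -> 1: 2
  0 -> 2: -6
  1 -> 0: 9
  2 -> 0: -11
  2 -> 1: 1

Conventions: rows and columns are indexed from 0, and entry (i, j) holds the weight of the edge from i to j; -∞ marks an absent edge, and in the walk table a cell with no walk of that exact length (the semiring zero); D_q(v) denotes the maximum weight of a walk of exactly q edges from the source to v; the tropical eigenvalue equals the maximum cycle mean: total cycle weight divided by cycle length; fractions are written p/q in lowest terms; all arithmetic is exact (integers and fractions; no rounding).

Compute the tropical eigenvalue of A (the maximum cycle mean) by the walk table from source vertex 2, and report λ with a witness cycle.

q=0: [-∞, -∞, 0]
q=1: [-11, 1, -∞]
q=2: [10, -9, -17]
q=3: [0, 12, 4]
Optimal cycle mean attained by: cycle 0->1->0, total 2 + 9, length 2.
Answer: λ = 11/2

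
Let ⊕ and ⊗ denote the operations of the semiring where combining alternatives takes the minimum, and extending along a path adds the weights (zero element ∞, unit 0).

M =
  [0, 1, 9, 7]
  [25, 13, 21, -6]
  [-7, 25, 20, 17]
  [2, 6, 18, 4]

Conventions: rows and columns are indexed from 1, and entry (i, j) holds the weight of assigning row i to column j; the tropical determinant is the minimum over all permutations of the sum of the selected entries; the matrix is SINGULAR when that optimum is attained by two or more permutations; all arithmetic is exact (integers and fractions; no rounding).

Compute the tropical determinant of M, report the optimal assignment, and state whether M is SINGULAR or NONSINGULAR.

σ = (1, 2, 3, 4): 0 + 13 + 20 + 4 = 37
σ = (1, 2, 4, 3): 0 + 13 + 17 + 18 = 48
σ = (1, 3, 2, 4): 0 + 21 + 25 + 4 = 50
σ = (1, 3, 4, 2): 0 + 21 + 17 + 6 = 44
σ = (1, 4, 2, 3): 0 + (-6) + 25 + 18 = 37
σ = (1, 4, 3, 2): 0 + (-6) + 20 + 6 = 20
σ = (2, 1, 3, 4): 1 + 25 + 20 + 4 = 50
σ = (2, 1, 4, 3): 1 + 25 + 17 + 18 = 61
σ = (2, 3, 1, 4): 1 + 21 + (-7) + 4 = 19
σ = (2, 3, 4, 1): 1 + 21 + 17 + 2 = 41
σ = (2, 4, 1, 3): 1 + (-6) + (-7) + 18 = 6
σ = (2, 4, 3, 1): 1 + (-6) + 20 + 2 = 17
σ = (3, 1, 2, 4): 9 + 25 + 25 + 4 = 63
σ = (3, 1, 4, 2): 9 + 25 + 17 + 6 = 57
σ = (3, 2, 1, 4): 9 + 13 + (-7) + 4 = 19
σ = (3, 2, 4, 1): 9 + 13 + 17 + 2 = 41
σ = (3, 4, 1, 2): 9 + (-6) + (-7) + 6 = 2
σ = (3, 4, 2, 1): 9 + (-6) + 25 + 2 = 30
σ = (4, 1, 2, 3): 7 + 25 + 25 + 18 = 75
σ = (4, 1, 3, 2): 7 + 25 + 20 + 6 = 58
σ = (4, 2, 1, 3): 7 + 13 + (-7) + 18 = 31
σ = (4, 2, 3, 1): 7 + 13 + 20 + 2 = 42
σ = (4, 3, 1, 2): 7 + 21 + (-7) + 6 = 27
σ = (4, 3, 2, 1): 7 + 21 + 25 + 2 = 55
Optimal value attained by: σ = (3, 4, 1, 2).
Answer: det⊕(M) = 2; verdict: NONSINGULAR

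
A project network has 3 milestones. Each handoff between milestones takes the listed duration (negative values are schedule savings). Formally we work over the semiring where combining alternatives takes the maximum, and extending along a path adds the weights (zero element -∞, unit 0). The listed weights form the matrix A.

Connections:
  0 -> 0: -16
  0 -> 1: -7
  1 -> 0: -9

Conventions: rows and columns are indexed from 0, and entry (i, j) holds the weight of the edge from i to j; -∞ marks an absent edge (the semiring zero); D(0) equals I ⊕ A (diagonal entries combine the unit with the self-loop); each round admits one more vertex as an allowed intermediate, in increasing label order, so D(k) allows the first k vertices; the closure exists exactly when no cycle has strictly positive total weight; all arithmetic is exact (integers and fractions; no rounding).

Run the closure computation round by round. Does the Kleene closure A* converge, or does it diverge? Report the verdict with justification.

D(0):
  [0, -7, -∞]
  [-9, 0, -∞]
  [-∞, -∞, 0]
D(1):
  [0, -7, -∞]
  [-9, 0, -∞]
  [-∞, -∞, 0]
D(2):
  [0, -7, -∞]
  [-9, 0, -∞]
  [-∞, -∞, 0]
D(3):
  [0, -7, -∞]
  [-9, 0, -∞]
  [-∞, -∞, 0]
Key observation: every diagonal entry stays at the unit through all rounds, so no improving cycle exists.
Answer: CONVERGES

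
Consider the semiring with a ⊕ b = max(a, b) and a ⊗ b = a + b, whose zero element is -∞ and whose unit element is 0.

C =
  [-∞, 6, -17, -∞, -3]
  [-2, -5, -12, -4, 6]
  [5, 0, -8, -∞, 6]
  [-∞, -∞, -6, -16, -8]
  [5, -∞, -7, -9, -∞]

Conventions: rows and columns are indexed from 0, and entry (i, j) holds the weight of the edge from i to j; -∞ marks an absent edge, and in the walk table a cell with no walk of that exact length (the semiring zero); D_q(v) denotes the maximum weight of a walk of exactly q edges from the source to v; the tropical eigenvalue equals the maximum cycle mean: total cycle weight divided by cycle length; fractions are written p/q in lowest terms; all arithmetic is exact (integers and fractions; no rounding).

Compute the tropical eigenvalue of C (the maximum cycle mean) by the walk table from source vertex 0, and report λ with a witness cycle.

q=0: [0, -∞, -∞, -∞, -∞]
q=1: [-∞, 6, -17, -∞, -3]
q=2: [4, 1, -6, 2, 12]
q=3: [17, 10, 5, 3, 7]
q=4: [12, 23, 0, 6, 16]
q=5: [21, 18, 11, 19, 29]
Optimal cycle mean attained by: cycle 0->1->4->0, total 6 + 6 + 5, length 3.
Answer: λ = 17/3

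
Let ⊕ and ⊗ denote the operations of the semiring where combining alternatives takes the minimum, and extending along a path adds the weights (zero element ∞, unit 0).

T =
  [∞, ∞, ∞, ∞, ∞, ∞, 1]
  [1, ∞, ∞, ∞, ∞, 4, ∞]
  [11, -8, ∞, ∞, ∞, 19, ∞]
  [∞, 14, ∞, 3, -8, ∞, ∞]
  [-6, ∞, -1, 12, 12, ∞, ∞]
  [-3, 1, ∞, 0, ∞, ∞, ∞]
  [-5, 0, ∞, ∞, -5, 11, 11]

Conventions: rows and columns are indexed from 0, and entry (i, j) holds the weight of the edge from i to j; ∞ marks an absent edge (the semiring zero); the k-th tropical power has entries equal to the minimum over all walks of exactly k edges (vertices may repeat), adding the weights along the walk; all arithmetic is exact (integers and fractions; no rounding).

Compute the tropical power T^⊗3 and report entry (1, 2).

T^⊗2:
  [-4, 1, ∞, ∞, -4, 12, 12]
  [1, 5, ∞, 4, ∞, ∞, 2]
  [-7, 20, ∞, 19, ∞, -4, 12]
  [-14, 17, -9, 4, -5, 18, ∞]
  [6, -9, 11, 15, 4, 18, -5]
  [2, 14, ∞, 3, -8, 5, -2]
  [-11, 11, -6, 7, 6, 4, -4]
T^⊗3:
  [-10, 12, -5, 8, 7, 5, -3]
  [-3, 2, ∞, 7, -4, 9, 2]
  [-7, -3, ∞, -4, 7, 23, -6]
  [-11, -17, -6, 7, -4, 10, -13]
  [-10, -5, 3, 16, -10, -5, 6]
  [-14, -2, -9, 4, -7, 9, 3]
  [-9, -14, 5, 4, -9, 7, -10]
Key observation: no walk of exactly 3 edges connects these vertices, so the entry is the semiring zero.
Answer: (T^⊗3)[1][2] = ∞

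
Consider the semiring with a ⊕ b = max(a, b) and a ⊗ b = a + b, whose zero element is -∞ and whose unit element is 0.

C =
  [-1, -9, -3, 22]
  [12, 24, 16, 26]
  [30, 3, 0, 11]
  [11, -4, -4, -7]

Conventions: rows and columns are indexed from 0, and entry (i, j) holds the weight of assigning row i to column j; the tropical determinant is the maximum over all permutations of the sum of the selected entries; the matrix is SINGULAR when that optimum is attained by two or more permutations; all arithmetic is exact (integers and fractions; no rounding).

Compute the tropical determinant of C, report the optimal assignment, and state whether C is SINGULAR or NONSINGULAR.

σ = (0, 1, 2, 3): (-1) + 24 + 0 + (-7) = 16
σ = (0, 1, 3, 2): (-1) + 24 + 11 + (-4) = 30
σ = (0, 2, 1, 3): (-1) + 16 + 3 + (-7) = 11
σ = (0, 2, 3, 1): (-1) + 16 + 11 + (-4) = 22
σ = (0, 3, 1, 2): (-1) + 26 + 3 + (-4) = 24
σ = (0, 3, 2, 1): (-1) + 26 + 0 + (-4) = 21
σ = (1, 0, 2, 3): (-9) + 12 + 0 + (-7) = -4
σ = (1, 0, 3, 2): (-9) + 12 + 11 + (-4) = 10
σ = (1, 2, 0, 3): (-9) + 16 + 30 + (-7) = 30
σ = (1, 2, 3, 0): (-9) + 16 + 11 + 11 = 29
σ = (1, 3, 0, 2): (-9) + 26 + 30 + (-4) = 43
σ = (1, 3, 2, 0): (-9) + 26 + 0 + 11 = 28
σ = (2, 0, 1, 3): (-3) + 12 + 3 + (-7) = 5
σ = (2, 0, 3, 1): (-3) + 12 + 11 + (-4) = 16
σ = (2, 1, 0, 3): (-3) + 24 + 30 + (-7) = 44
σ = (2, 1, 3, 0): (-3) + 24 + 11 + 11 = 43
σ = (2, 3, 0, 1): (-3) + 26 + 30 + (-4) = 49
σ = (2, 3, 1, 0): (-3) + 26 + 3 + 11 = 37
σ = (3, 0, 1, 2): 22 + 12 + 3 + (-4) = 33
σ = (3, 0, 2, 1): 22 + 12 + 0 + (-4) = 30
σ = (3, 1, 0, 2): 22 + 24 + 30 + (-4) = 72
σ = (3, 1, 2, 0): 22 + 24 + 0 + 11 = 57
σ = (3, 2, 0, 1): 22 + 16 + 30 + (-4) = 64
σ = (3, 2, 1, 0): 22 + 16 + 3 + 11 = 52
Optimal value attained by: σ = (3, 1, 0, 2).
Answer: det⊕(C) = 72; verdict: NONSINGULAR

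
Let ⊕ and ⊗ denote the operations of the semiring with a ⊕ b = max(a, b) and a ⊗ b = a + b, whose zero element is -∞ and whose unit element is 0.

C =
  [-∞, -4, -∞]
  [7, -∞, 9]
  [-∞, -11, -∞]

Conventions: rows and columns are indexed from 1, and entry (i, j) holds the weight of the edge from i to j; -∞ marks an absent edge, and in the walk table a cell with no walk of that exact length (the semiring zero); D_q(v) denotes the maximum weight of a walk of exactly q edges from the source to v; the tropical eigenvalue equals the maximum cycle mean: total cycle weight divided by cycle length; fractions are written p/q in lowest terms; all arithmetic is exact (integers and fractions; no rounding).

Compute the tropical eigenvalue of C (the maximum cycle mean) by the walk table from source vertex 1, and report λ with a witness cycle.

q=0: [0, -∞, -∞]
q=1: [-∞, -4, -∞]
q=2: [3, -∞, 5]
q=3: [-∞, -1, -∞]
Optimal cycle mean attained by: cycle 1->2->1, total (-4) + 7, length 2.
Answer: λ = 3/2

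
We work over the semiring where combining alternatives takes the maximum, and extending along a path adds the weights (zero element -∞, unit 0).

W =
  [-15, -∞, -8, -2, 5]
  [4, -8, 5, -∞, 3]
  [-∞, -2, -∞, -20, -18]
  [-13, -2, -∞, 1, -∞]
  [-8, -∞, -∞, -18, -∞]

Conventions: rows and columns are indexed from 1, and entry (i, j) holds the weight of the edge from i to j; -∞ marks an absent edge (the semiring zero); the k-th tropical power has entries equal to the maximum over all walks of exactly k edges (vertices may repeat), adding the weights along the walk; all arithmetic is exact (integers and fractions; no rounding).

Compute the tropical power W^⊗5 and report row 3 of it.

W^⊗2:
  [-3, -4, -23, -1, -10]
  [-4, 3, -3, 2, 9]
  [2, -10, 3, -19, 1]
  [2, -1, 3, 2, 1]
  [-23, -20, -16, -10, -3]
W^⊗3:
  [0, -3, 1, 0, 2]
  [7, 0, 8, 3, 6]
  [-6, 1, -5, 0, 7]
  [3, 1, 4, 3, 7]
  [-11, -12, -15, -9, -17]
W^⊗4:
  [1, -1, 2, 1, 5]
  [4, 6, 5, 5, 12]
  [5, -2, 6, 1, 4]
  [5, 2, 6, 4, 8]
  [-8, -11, -7, -8, -6]
W^⊗5:
  [3, 0, 4, 2, 6]
  [10, 3, 11, 6, 9]
  [2, 4, 3, 3, 10]
  [6, 4, 7, 5, 10]
  [-7, -9, -6, -7, -3]
Answer: row 3 of W^⊗5 = [2, 4, 3, 3, 10]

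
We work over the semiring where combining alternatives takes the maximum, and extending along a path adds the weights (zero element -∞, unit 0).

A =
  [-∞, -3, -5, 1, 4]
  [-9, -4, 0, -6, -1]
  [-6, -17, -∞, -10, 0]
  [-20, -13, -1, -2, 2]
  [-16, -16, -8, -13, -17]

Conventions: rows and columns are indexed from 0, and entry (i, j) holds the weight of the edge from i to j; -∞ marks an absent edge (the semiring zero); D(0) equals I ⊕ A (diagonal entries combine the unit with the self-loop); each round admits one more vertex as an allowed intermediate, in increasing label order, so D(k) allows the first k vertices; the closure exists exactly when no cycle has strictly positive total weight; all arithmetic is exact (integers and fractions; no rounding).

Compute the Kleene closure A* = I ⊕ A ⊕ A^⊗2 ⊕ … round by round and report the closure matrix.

D(0):
  [0, -3, -5, 1, 4]
  [-9, 0, 0, -6, -1]
  [-6, -17, 0, -10, 0]
  [-20, -13, -1, 0, 2]
  [-16, -16, -8, -13, 0]
D(1):
  [0, -3, -5, 1, 4]
  [-9, 0, 0, -6, -1]
  [-6, -9, 0, -5, 0]
  [-20, -13, -1, 0, 2]
  [-16, -16, -8, -13, 0]
D(2):
  [0, -3, -3, 1, 4]
  [-9, 0, 0, -6, -1]
  [-6, -9, 0, -5, 0]
  [-20, -13, -1, 0, 2]
  [-16, -16, -8, -13, 0]
D(3):
  [0, -3, -3, 1, 4]
  [-6, 0, 0, -5, 0]
  [-6, -9, 0, -5, 0]
  [-7, -10, -1, 0, 2]
  [-14, -16, -8, -13, 0]
D(4):
  [0, -3, 0, 1, 4]
  [-6, 0, 0, -5, 0]
  [-6, -9, 0, -5, 0]
  [-7, -10, -1, 0, 2]
  [-14, -16, -8, -13, 0]
D(5):
  [0, -3, 0, 1, 4]
  [-6, 0, 0, -5, 0]
  [-6, -9, 0, -5, 0]
  [-7, -10, -1, 0, 2]
  [-14, -16, -8, -13, 0]
Answer: A* = [[0, -3, 0, 1, 4], [-6, 0, 0, -5, 0], [-6, -9, 0, -5, 0], [-7, -10, -1, 0, 2], [-14, -16, -8, -13, 0]]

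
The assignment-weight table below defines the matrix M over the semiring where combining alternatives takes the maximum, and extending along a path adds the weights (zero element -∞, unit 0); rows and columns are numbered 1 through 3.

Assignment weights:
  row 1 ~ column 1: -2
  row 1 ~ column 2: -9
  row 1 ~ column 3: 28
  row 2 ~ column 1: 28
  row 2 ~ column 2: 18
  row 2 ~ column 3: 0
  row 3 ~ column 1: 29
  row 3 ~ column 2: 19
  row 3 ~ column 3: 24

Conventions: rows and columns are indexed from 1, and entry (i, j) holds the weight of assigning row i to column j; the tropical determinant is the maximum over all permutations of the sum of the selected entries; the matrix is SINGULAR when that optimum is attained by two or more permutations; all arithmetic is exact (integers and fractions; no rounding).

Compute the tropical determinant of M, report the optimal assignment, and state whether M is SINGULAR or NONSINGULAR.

σ = (1, 2, 3): (-2) + 18 + 24 = 40
σ = (1, 3, 2): (-2) + 0 + 19 = 17
σ = (2, 1, 3): (-9) + 28 + 24 = 43
σ = (2, 3, 1): (-9) + 0 + 29 = 20
σ = (3, 1, 2): 28 + 28 + 19 = 75
σ = (3, 2, 1): 28 + 18 + 29 = 75
Optimal value attained by: σ = (3, 1, 2).
Answer: det⊕(M) = 75; verdict: SINGULAR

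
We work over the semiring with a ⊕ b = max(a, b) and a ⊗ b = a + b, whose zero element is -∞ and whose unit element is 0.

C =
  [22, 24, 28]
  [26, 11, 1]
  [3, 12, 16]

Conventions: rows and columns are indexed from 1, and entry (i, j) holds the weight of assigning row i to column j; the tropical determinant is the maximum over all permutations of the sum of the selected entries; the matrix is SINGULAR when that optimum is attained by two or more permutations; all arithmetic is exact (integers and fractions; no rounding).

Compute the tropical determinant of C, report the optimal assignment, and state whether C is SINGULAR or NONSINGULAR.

σ = (1, 2, 3): 22 + 11 + 16 = 49
σ = (1, 3, 2): 22 + 1 + 12 = 35
σ = (2, 1, 3): 24 + 26 + 16 = 66
σ = (2, 3, 1): 24 + 1 + 3 = 28
σ = (3, 1, 2): 28 + 26 + 12 = 66
σ = (3, 2, 1): 28 + 11 + 3 = 42
Optimal value attained by: σ = (2, 1, 3).
Answer: det⊕(C) = 66; verdict: SINGULAR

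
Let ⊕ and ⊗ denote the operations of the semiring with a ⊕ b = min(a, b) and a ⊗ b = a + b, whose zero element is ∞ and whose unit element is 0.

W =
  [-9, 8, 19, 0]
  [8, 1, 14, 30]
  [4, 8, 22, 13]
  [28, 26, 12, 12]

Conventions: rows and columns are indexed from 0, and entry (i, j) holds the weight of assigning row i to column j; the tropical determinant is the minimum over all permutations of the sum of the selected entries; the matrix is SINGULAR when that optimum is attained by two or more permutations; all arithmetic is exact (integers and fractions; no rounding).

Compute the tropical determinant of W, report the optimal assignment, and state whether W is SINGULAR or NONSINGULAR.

σ = (0, 1, 2, 3): (-9) + 1 + 22 + 12 = 26
σ = (0, 1, 3, 2): (-9) + 1 + 13 + 12 = 17
σ = (0, 2, 1, 3): (-9) + 14 + 8 + 12 = 25
σ = (0, 2, 3, 1): (-9) + 14 + 13 + 26 = 44
σ = (0, 3, 1, 2): (-9) + 30 + 8 + 12 = 41
σ = (0, 3, 2, 1): (-9) + 30 + 22 + 26 = 69
σ = (1, 0, 2, 3): 8 + 8 + 22 + 12 = 50
σ = (1, 0, 3, 2): 8 + 8 + 13 + 12 = 41
σ = (1, 2, 0, 3): 8 + 14 + 4 + 12 = 38
σ = (1, 2, 3, 0): 8 + 14 + 13 + 28 = 63
σ = (1, 3, 0, 2): 8 + 30 + 4 + 12 = 54
σ = (1, 3, 2, 0): 8 + 30 + 22 + 28 = 88
σ = (2, 0, 1, 3): 19 + 8 + 8 + 12 = 47
σ = (2, 0, 3, 1): 19 + 8 + 13 + 26 = 66
σ = (2, 1, 0, 3): 19 + 1 + 4 + 12 = 36
σ = (2, 1, 3, 0): 19 + 1 + 13 + 28 = 61
σ = (2, 3, 0, 1): 19 + 30 + 4 + 26 = 79
σ = (2, 3, 1, 0): 19 + 30 + 8 + 28 = 85
σ = (3, 0, 1, 2): 0 + 8 + 8 + 12 = 28
σ = (3, 0, 2, 1): 0 + 8 + 22 + 26 = 56
σ = (3, 1, 0, 2): 0 + 1 + 4 + 12 = 17
σ = (3, 1, 2, 0): 0 + 1 + 22 + 28 = 51
σ = (3, 2, 0, 1): 0 + 14 + 4 + 26 = 44
σ = (3, 2, 1, 0): 0 + 14 + 8 + 28 = 50
Optimal value attained by: σ = (0, 1, 3, 2).
Answer: det⊕(W) = 17; verdict: SINGULAR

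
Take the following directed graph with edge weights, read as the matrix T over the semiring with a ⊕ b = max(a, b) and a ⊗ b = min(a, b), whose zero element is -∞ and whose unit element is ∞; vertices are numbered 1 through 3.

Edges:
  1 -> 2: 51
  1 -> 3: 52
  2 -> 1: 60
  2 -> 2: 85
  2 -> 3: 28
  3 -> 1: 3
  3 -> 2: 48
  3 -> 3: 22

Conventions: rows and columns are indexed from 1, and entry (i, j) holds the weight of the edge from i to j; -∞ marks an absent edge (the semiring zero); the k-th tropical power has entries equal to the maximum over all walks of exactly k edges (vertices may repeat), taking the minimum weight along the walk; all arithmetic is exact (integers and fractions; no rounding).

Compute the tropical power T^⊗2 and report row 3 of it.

T^⊗2:
  [51, 51, 28]
  [60, 85, 52]
  [48, 48, 28]
Answer: row 3 of T^⊗2 = [48, 48, 28]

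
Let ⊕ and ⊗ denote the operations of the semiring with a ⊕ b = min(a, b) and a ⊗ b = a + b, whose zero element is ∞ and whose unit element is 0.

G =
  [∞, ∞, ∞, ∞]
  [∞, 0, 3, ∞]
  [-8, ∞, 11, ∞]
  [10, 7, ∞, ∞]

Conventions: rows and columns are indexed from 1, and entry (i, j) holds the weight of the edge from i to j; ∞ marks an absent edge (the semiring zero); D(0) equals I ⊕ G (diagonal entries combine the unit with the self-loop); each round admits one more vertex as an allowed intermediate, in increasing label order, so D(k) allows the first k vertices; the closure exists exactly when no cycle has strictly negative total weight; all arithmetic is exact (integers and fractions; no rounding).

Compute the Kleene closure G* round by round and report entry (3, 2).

D(0):
  [0, ∞, ∞, ∞]
  [∞, 0, 3, ∞]
  [-8, ∞, 0, ∞]
  [10, 7, ∞, 0]
D(1):
  [0, ∞, ∞, ∞]
  [∞, 0, 3, ∞]
  [-8, ∞, 0, ∞]
  [10, 7, ∞, 0]
D(2):
  [0, ∞, ∞, ∞]
  [∞, 0, 3, ∞]
  [-8, ∞, 0, ∞]
  [10, 7, 10, 0]
D(3):
  [0, ∞, ∞, ∞]
  [-5, 0, 3, ∞]
  [-8, ∞, 0, ∞]
  [2, 7, 10, 0]
D(4):
  [0, ∞, ∞, ∞]
  [-5, 0, 3, ∞]
  [-8, ∞, 0, ∞]
  [2, 7, 10, 0]
Answer: G*[3][2] = ∞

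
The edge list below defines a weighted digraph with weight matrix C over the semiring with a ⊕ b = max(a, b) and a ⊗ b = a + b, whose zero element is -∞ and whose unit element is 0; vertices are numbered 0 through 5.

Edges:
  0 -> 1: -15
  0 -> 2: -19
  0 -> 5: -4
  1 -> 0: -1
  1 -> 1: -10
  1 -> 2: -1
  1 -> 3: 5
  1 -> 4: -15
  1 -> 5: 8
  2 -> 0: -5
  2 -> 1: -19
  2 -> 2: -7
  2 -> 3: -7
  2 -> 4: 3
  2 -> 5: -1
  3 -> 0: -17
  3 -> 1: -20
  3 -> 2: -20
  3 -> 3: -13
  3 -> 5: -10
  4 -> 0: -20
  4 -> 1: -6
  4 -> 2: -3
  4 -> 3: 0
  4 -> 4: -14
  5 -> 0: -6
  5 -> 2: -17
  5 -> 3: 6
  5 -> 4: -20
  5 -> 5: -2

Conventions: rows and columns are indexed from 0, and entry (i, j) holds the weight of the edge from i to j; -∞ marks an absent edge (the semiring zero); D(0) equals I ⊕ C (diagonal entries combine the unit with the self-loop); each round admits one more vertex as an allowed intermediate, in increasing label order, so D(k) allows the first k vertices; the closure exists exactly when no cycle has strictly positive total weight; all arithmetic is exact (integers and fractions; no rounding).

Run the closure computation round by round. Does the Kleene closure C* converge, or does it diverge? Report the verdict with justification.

D(0):
  [0, -15, -19, -∞, -∞, -4]
  [-1, 0, -1, 5, -15, 8]
  [-5, -19, 0, -7, 3, -1]
  [-17, -20, -20, 0, -∞, -10]
  [-20, -6, -3, 0, 0, -∞]
  [-6, -∞, -17, 6, -20, 0]
D(1):
  [0, -15, -19, -∞, -∞, -4]
  [-1, 0, -1, 5, -15, 8]
  [-5, -19, 0, -7, 3, -1]
  [-17, -20, -20, 0, -∞, -10]
  [-20, -6, -3, 0, 0, -24]
  [-6, -21, -17, 6, -20, 0]
D(2):
  [0, -15, -16, -10, -30, -4]
  [-1, 0, -1, 5, -15, 8]
  [-5, -19, 0, -7, 3, -1]
  [-17, -20, -20, 0, -35, -10]
  [-7, -6, -3, 0, 0, 2]
  [-6, -21, -17, 6, -20, 0]
D(3):
  [0, -15, -16, -10, -13, -4]
  [-1, 0, -1, 5, 2, 8]
  [-5, -19, 0, -7, 3, -1]
  [-17, -20, -20, 0, -17, -10]
  [-7, -6, -3, 0, 0, 2]
  [-6, -21, -17, 6, -14, 0]
D(4):
  [0, -15, -16, -10, -13, -4]
  [-1, 0, -1, 5, 2, 8]
  [-5, -19, 0, -7, 3, -1]
  [-17, -20, -20, 0, -17, -10]
  [-7, -6, -3, 0, 0, 2]
  [-6, -14, -14, 6, -11, 0]
D(5):
  [0, -15, -16, -10, -13, -4]
  [-1, 0, -1, 5, 2, 8]
  [-4, -3, 0, 3, 3, 5]
  [-17, -20, -20, 0, -17, -10]
  [-7, -6, -3, 0, 0, 2]
  [-6, -14, -14, 6, -11, 0]
D(6):
  [0, -15, -16, 2, -13, -4]
  [2, 0, -1, 14, 2, 8]
  [-1, -3, 0, 11, 3, 5]
  [-16, -20, -20, 0, -17, -10]
  [-4, -6, -3, 8, 0, 2]
  [-6, -14, -14, 6, -11, 0]
Key observation: every diagonal entry stays at the unit through all rounds, so no improving cycle exists.
Answer: CONVERGES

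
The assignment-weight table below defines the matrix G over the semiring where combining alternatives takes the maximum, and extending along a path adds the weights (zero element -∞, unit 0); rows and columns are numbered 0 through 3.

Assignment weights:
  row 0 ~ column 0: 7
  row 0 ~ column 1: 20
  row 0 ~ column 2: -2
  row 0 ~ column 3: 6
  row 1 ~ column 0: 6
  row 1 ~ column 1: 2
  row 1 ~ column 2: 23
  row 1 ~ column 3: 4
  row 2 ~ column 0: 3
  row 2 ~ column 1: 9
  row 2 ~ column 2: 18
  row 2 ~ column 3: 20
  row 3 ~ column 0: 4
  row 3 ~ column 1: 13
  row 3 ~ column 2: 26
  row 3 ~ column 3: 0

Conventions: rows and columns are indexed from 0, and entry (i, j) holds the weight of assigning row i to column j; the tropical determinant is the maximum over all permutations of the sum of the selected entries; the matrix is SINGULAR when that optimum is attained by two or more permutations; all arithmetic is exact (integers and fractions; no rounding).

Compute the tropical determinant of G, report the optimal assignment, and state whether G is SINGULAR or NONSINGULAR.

σ = (0, 1, 2, 3): 7 + 2 + 18 + 0 = 27
σ = (0, 1, 3, 2): 7 + 2 + 20 + 26 = 55
σ = (0, 2, 1, 3): 7 + 23 + 9 + 0 = 39
σ = (0, 2, 3, 1): 7 + 23 + 20 + 13 = 63
σ = (0, 3, 1, 2): 7 + 4 + 9 + 26 = 46
σ = (0, 3, 2, 1): 7 + 4 + 18 + 13 = 42
σ = (1, 0, 2, 3): 20 + 6 + 18 + 0 = 44
σ = (1, 0, 3, 2): 20 + 6 + 20 + 26 = 72
σ = (1, 2, 0, 3): 20 + 23 + 3 + 0 = 46
σ = (1, 2, 3, 0): 20 + 23 + 20 + 4 = 67
σ = (1, 3, 0, 2): 20 + 4 + 3 + 26 = 53
σ = (1, 3, 2, 0): 20 + 4 + 18 + 4 = 46
σ = (2, 0, 1, 3): (-2) + 6 + 9 + 0 = 13
σ = (2, 0, 3, 1): (-2) + 6 + 20 + 13 = 37
σ = (2, 1, 0, 3): (-2) + 2 + 3 + 0 = 3
σ = (2, 1, 3, 0): (-2) + 2 + 20 + 4 = 24
σ = (2, 3, 0, 1): (-2) + 4 + 3 + 13 = 18
σ = (2, 3, 1, 0): (-2) + 4 + 9 + 4 = 15
σ = (3, 0, 1, 2): 6 + 6 + 9 + 26 = 47
σ = (3, 0, 2, 1): 6 + 6 + 18 + 13 = 43
σ = (3, 1, 0, 2): 6 + 2 + 3 + 26 = 37
σ = (3, 1, 2, 0): 6 + 2 + 18 + 4 = 30
σ = (3, 2, 0, 1): 6 + 23 + 3 + 13 = 45
σ = (3, 2, 1, 0): 6 + 23 + 9 + 4 = 42
Optimal value attained by: σ = (1, 0, 3, 2).
Answer: det⊕(G) = 72; verdict: NONSINGULAR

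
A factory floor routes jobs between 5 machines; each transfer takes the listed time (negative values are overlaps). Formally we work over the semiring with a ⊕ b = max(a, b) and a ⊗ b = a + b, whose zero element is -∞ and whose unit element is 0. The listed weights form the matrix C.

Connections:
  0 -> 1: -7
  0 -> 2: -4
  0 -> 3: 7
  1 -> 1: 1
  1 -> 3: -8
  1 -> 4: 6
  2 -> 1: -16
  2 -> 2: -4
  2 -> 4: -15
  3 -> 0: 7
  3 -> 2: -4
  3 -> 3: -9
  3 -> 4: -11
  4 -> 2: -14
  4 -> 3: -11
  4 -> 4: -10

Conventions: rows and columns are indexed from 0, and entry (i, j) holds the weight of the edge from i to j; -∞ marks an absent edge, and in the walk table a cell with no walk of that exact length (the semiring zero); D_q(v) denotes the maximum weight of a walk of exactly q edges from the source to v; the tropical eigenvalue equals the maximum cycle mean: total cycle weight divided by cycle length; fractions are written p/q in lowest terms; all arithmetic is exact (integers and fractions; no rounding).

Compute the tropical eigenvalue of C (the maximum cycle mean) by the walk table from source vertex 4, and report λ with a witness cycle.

q=0: [-∞, -∞, -∞, -∞, 0]
q=1: [-∞, -∞, -14, -11, -10]
q=2: [-4, -30, -15, -20, -20]
q=3: [-13, -11, -8, 3, -24]
q=4: [10, -10, -1, -6, -5]
q=5: [1, 3, 6, 17, -4]
Optimal cycle mean attained by: cycle 0->3->0, total 7 + 7, length 2.
Answer: λ = 7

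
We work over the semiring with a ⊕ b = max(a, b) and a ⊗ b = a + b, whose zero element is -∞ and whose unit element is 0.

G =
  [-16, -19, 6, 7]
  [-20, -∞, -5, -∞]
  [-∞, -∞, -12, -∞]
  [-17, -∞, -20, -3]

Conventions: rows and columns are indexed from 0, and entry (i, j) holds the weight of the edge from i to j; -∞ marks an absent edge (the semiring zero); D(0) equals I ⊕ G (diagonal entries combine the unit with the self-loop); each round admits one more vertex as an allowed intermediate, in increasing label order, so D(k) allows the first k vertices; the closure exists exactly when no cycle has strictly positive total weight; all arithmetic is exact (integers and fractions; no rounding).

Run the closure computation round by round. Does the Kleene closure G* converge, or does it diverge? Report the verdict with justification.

D(0):
  [0, -19, 6, 7]
  [-20, 0, -5, -∞]
  [-∞, -∞, 0, -∞]
  [-17, -∞, -20, 0]
D(1):
  [0, -19, 6, 7]
  [-20, 0, -5, -13]
  [-∞, -∞, 0, -∞]
  [-17, -36, -11, 0]
D(2):
  [0, -19, 6, 7]
  [-20, 0, -5, -13]
  [-∞, -∞, 0, -∞]
  [-17, -36, -11, 0]
D(3):
  [0, -19, 6, 7]
  [-20, 0, -5, -13]
  [-∞, -∞, 0, -∞]
  [-17, -36, -11, 0]
D(4):
  [0, -19, 6, 7]
  [-20, 0, -5, -13]
  [-∞, -∞, 0, -∞]
  [-17, -36, -11, 0]
Key observation: every diagonal entry stays at the unit through all rounds, so no improving cycle exists.
Answer: CONVERGES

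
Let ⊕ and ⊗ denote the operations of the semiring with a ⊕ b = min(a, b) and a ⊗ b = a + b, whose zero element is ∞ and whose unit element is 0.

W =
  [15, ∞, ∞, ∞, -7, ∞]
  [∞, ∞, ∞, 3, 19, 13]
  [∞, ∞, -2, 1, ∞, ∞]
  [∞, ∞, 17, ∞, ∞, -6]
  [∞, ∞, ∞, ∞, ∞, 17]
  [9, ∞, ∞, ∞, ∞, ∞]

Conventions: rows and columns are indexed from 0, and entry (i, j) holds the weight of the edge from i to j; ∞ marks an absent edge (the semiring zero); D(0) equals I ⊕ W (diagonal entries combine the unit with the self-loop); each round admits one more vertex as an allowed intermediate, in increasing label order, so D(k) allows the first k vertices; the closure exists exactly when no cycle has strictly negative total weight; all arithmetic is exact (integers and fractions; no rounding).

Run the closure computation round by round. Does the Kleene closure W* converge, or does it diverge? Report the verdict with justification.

Detection: at round 0, diagonal entry (2, 2) turns strictly negative.
Key observation: the cycle 2->2 has total weight (-2), which is strictly negative.
Answer: DIVERGES — negative cycle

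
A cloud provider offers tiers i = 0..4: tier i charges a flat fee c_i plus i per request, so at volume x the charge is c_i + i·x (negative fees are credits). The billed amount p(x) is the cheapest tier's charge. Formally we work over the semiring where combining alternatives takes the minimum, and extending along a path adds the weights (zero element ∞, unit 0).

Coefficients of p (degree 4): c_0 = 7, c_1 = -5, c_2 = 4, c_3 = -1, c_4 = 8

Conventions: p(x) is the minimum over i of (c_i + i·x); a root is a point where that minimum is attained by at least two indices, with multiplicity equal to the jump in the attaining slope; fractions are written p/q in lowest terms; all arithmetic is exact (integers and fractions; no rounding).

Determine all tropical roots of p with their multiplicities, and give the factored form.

hull edge (i=0, c=7) to (i=1, c=-5): slope -12, span 1
hull edge (i=1, c=-5) to (i=3, c=-1): slope 2, span 2
hull edge (i=3, c=-1) to (i=4, c=8): slope 9, span 1
Factored form: p(x) = 8 ⊗ (x ⊕ (-9)) ⊗ (x ⊕ (-2)) ⊗ (x ⊕ (-2)) ⊗ (x ⊕ 12)
Answer: roots = -9 (mult 1), -2 (mult 2), 12 (mult 1)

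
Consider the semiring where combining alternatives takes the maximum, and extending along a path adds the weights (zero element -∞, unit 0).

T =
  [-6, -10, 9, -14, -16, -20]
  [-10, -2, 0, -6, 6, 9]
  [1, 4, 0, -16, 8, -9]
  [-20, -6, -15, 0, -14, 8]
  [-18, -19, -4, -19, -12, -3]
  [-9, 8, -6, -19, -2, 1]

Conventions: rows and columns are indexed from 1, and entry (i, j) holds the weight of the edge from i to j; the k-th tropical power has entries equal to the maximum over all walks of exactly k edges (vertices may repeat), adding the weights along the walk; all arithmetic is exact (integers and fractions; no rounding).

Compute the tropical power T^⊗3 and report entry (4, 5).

T^⊗2:
  [10, 13, 9, -7, 17, 0]
  [1, 17, 3, -6, 8, 10]
  [1, 4, 10, -2, 10, 13]
  [-1, 16, 2, 0, 6, 9]
  [-3, 5, -4, -19, 4, -2]
  [-2, 9, 8, 2, 14, 17]
T^⊗3:
  [10, 13, 19, 7, 19, 22]
  [7, 18, 17, 11, 23, 26]
  [11, 21, 10, -2, 18, 14]
  [6, 17, 16, 10, 22, 25]
  [-3, 6, 6, -1, 11, 14]
  [9, 25, 11, 3, 16, 18]
Key observation: the optimum is the walk 4->6->2->5, with weight 8 + 8 + 6 = 22.
Optimal value attained by: walk 4->6->2->5.
Answer: (T^⊗3)[4][5] = 22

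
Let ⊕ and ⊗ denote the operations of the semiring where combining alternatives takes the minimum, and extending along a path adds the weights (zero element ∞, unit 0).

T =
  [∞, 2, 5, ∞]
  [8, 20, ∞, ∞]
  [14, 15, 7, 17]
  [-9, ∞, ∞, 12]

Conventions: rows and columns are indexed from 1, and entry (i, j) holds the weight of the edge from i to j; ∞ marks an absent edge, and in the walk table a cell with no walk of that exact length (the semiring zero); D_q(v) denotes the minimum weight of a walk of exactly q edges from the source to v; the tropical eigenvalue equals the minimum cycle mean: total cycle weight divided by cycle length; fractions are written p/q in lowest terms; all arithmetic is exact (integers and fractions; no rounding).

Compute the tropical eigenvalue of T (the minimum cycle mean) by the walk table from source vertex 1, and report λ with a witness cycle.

q=0: [0, ∞, ∞, ∞]
q=1: [∞, 2, 5, ∞]
q=2: [10, 20, 12, 22]
q=3: [13, 12, 15, 29]
q=4: [20, 15, 18, 32]
Optimal cycle mean attained by: cycle 1->3->4->1, total 5 + 17 + (-9), length 3.
Answer: λ = 13/3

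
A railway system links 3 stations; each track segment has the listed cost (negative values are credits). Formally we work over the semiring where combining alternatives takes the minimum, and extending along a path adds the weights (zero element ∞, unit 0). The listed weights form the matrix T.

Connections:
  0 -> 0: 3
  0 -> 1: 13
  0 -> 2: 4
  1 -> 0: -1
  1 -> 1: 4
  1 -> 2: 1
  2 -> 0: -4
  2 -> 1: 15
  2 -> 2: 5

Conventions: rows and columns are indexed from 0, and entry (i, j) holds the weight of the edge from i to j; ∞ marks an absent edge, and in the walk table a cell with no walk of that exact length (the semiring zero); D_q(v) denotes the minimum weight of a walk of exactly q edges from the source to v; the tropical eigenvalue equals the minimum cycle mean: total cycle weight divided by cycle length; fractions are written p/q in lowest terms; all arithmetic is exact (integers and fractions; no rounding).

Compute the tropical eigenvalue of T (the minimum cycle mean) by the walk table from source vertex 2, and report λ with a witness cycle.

q=0: [∞, ∞, 0]
q=1: [-4, 15, 5]
q=2: [-1, 9, 0]
q=3: [-4, 12, 3]
Optimal cycle mean attained by: cycle 0->2->0, total 4 + (-4), length 2.
Answer: λ = 0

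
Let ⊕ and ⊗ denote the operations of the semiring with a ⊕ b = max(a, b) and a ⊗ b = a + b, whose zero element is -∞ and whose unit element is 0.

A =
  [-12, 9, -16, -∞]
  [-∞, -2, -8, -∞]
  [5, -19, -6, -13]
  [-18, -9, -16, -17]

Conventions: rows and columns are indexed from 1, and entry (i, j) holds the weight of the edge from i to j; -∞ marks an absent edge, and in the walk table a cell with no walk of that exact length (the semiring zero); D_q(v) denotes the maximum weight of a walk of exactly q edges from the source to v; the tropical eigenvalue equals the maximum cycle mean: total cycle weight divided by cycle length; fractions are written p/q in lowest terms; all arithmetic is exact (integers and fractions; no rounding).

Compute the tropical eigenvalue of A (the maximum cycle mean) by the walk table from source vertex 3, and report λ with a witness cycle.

q=0: [-∞, -∞, 0, -∞]
q=1: [5, -19, -6, -13]
q=2: [-1, 14, -11, -19]
q=3: [-6, 12, 6, -24]
q=4: [11, 10, 4, -7]
Optimal cycle mean attained by: cycle 1->2->3->1, total 9 + (-8) + 5, length 3.
Answer: λ = 2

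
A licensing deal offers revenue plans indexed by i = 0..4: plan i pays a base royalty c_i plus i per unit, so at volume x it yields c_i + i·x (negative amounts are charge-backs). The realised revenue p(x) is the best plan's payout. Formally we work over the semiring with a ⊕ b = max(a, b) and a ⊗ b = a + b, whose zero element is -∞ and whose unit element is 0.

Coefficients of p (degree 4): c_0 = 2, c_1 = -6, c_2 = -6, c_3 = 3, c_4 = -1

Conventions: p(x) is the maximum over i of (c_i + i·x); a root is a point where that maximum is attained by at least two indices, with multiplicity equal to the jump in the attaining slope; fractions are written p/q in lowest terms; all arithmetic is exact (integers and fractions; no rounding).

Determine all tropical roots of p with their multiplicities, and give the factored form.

hull edge (i=0, c=2) to (i=3, c=3): slope 1/3, span 3
hull edge (i=3, c=3) to (i=4, c=-1): slope -4, span 1
Factored form: p(x) = -1 ⊗ (x ⊕ (-1/3)) ⊗ (x ⊕ (-1/3)) ⊗ (x ⊕ (-1/3)) ⊗ (x ⊕ 4)
Answer: roots = -1/3 (mult 3), 4 (mult 1)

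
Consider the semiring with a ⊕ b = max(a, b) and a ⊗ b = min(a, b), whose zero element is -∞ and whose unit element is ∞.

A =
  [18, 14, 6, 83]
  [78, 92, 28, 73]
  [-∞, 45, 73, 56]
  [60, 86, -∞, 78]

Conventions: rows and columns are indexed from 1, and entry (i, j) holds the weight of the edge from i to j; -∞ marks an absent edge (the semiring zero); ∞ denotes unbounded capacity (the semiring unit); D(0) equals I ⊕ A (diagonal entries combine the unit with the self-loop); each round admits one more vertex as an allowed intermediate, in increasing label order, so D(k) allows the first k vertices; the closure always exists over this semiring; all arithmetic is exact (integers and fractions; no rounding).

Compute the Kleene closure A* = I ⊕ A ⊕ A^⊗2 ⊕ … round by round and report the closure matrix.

D(0):
  [∞, 14, 6, 83]
  [78, ∞, 28, 73]
  [-∞, 45, ∞, 56]
  [60, 86, -∞, ∞]
D(1):
  [∞, 14, 6, 83]
  [78, ∞, 28, 78]
  [-∞, 45, ∞, 56]
  [60, 86, 6, ∞]
D(2):
  [∞, 14, 14, 83]
  [78, ∞, 28, 78]
  [45, 45, ∞, 56]
  [78, 86, 28, ∞]
D(3):
  [∞, 14, 14, 83]
  [78, ∞, 28, 78]
  [45, 45, ∞, 56]
  [78, 86, 28, ∞]
D(4):
  [∞, 83, 28, 83]
  [78, ∞, 28, 78]
  [56, 56, ∞, 56]
  [78, 86, 28, ∞]
Answer: A* = [[∞, 83, 28, 83], [78, ∞, 28, 78], [56, 56, ∞, 56], [78, 86, 28, ∞]]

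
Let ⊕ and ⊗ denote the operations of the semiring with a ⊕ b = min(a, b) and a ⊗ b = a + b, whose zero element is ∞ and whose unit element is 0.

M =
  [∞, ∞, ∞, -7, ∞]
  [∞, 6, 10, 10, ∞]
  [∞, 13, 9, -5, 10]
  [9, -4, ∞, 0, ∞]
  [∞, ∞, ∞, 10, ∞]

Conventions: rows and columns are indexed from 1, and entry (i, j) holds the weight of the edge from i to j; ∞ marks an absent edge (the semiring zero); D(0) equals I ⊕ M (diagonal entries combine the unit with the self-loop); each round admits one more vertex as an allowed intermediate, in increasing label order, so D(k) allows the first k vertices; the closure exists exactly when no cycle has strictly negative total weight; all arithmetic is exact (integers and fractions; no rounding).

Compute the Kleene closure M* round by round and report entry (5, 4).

D(0):
  [0, ∞, ∞, -7, ∞]
  [∞, 0, 10, 10, ∞]
  [∞, 13, 0, -5, 10]
  [9, -4, ∞, 0, ∞]
  [∞, ∞, ∞, 10, 0]
D(1):
  [0, ∞, ∞, -7, ∞]
  [∞, 0, 10, 10, ∞]
  [∞, 13, 0, -5, 10]
  [9, -4, ∞, 0, ∞]
  [∞, ∞, ∞, 10, 0]
D(2):
  [0, ∞, ∞, -7, ∞]
  [∞, 0, 10, 10, ∞]
  [∞, 13, 0, -5, 10]
  [9, -4, 6, 0, ∞]
  [∞, ∞, ∞, 10, 0]
D(3):
  [0, ∞, ∞, -7, ∞]
  [∞, 0, 10, 5, 20]
  [∞, 13, 0, -5, 10]
  [9, -4, 6, 0, 16]
  [∞, ∞, ∞, 10, 0]
D(4):
  [0, -11, -1, -7, 9]
  [14, 0, 10, 5, 20]
  [4, -9, 0, -5, 10]
  [9, -4, 6, 0, 16]
  [19, 6, 16, 10, 0]
D(5):
  [0, -11, -1, -7, 9]
  [14, 0, 10, 5, 20]
  [4, -9, 0, -5, 10]
  [9, -4, 6, 0, 16]
  [19, 6, 16, 10, 0]
Answer: M*[5][4] = 10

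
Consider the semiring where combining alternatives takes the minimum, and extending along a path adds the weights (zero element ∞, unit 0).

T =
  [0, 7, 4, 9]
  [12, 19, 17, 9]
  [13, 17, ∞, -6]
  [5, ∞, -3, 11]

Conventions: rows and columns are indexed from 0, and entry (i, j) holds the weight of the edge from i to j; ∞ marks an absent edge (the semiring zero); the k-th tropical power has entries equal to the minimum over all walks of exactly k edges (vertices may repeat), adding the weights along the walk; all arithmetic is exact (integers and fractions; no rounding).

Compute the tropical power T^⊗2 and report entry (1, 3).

T^⊗2:
  [0, 7, 4, -2]
  [12, 19, 6, 11]
  [-1, 20, -9, 5]
  [5, 12, 8, -9]
Key observation: the optimum is the walk 1->2->3, with weight 17 + (-6) = 11.
Optimal value attained by: walk 1->2->3.
Answer: (T^⊗2)[1][3] = 11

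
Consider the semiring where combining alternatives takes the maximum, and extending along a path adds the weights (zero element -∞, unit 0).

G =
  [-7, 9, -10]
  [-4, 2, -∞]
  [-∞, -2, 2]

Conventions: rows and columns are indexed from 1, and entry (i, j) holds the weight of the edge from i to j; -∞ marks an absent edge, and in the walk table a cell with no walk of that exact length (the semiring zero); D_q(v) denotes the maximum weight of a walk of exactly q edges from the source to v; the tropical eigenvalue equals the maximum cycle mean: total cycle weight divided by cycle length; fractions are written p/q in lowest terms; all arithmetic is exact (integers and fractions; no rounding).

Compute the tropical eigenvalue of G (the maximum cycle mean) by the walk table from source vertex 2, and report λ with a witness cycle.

q=0: [-∞, 0, -∞]
q=1: [-4, 2, -∞]
q=2: [-2, 5, -14]
q=3: [1, 7, -12]
Optimal cycle mean attained by: cycle 1->2->1, total 9 + (-4), length 2.
Answer: λ = 5/2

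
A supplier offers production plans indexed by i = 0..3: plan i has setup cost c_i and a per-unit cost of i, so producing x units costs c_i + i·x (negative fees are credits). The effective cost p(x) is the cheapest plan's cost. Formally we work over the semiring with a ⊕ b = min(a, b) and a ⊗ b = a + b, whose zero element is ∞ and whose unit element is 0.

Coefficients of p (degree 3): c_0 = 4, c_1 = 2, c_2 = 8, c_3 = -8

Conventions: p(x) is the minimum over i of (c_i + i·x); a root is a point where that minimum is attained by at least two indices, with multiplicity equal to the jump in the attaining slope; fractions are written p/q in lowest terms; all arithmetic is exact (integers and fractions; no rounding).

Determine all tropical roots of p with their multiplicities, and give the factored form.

hull edge (i=0, c=4) to (i=3, c=-8): slope -4, span 3
Factored form: p(x) = -8 ⊗ (x ⊕ 4) ⊗ (x ⊕ 4) ⊗ (x ⊕ 4)
Answer: roots = 4 (mult 3)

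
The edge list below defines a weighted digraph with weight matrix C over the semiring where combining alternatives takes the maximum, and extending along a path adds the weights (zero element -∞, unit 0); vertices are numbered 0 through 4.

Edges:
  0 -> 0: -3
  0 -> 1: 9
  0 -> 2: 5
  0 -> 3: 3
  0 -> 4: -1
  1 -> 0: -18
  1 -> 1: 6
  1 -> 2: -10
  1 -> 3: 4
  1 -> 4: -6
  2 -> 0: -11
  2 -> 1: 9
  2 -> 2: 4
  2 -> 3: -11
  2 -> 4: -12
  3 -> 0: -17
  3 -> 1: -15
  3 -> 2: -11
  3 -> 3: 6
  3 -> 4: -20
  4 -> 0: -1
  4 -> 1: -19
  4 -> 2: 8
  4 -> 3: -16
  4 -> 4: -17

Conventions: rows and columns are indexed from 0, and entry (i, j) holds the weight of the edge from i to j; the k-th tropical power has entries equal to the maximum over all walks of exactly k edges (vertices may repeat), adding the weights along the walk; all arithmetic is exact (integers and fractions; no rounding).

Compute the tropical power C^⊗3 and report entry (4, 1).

C^⊗2:
  [-2, 15, 9, 13, 3]
  [-7, 12, 2, 10, 0]
  [-7, 15, 8, 13, 3]
  [-11, -2, -5, 12, -14]
  [-3, 17, 12, 2, -2]
C^⊗3:
  [2, 21, 13, 19, 9]
  [-1, 18, 8, 16, 6]
  [2, 21, 12, 19, 9]
  [-5, 4, 1, 18, -8]
  [1, 23, 16, 21, 11]
Key observation: the optimum is the walk 4->2->1->1, with weight 8 + 9 + 6 = 23.
Optimal value attained by: walk 4->2->1->1.
Answer: (C^⊗3)[4][1] = 23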